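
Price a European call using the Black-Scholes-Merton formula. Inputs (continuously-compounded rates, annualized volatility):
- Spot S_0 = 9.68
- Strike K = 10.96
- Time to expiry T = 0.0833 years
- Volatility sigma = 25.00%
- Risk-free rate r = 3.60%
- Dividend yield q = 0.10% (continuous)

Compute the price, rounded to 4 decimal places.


d1 = (ln(S/K) + (r - q + 0.5*sigma^2) * T) / (sigma * sqrt(T)) = -1.64469305
d2 = d1 - sigma * sqrt(T) = -1.71684740
exp(-rT) = 0.99700569; exp(-qT) = 0.99991670
C = S_0 * exp(-qT) * N(d1) - K * exp(-rT) * N(d2)
N(d1) = 0.05001656; N(d2) = 0.04300353
C = 9.6800 * 0.99991670 * 0.05001656 - 10.9600 * 0.99700569 * 0.04300353 = 0.0142

Answer: Price = 0.0142


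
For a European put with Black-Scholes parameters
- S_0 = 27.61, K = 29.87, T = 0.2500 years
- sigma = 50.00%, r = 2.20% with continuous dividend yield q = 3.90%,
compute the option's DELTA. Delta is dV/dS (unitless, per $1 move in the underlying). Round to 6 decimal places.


d1 = -0.2067064251; d2 = -0.4567064251
phi(d1) = 0.3905097639; exp(-qT) = 0.9902973771; exp(-rT) = 0.9945150973
N(-d1) = 0.5818804304
Delta = -exp(-qT) * N(-d1) = -0.9902973771 * 0.5818804304 = -0.576235

Answer: Delta = -0.576235


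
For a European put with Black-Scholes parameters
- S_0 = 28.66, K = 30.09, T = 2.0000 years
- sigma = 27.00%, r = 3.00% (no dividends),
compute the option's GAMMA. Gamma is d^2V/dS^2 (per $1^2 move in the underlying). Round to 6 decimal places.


Answer: Gamma = 0.035579

Derivation:
d1 = 0.2205375220; d2 = -0.1613001398
phi(d1) = 0.3893576564; exp(-qT) = 1.0000000000; exp(-rT) = 0.9417645336
Gamma = exp(-qT) * phi(d1) / (S * sigma * sqrt(T)) = 1.0000000000 * 0.3893576564 / (28.6600 * 0.2700 * 1.4142135624) = 0.035579


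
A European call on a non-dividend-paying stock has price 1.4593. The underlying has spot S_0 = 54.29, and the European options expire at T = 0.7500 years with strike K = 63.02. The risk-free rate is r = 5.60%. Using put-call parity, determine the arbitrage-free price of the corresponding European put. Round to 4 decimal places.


Answer: Put price = 7.5973

Derivation:
Put-call parity: C - P = S_0 * exp(-qT) - K * exp(-rT).
S_0 * exp(-qT) = 54.2900 * 1.00000000 = 54.29000000
K * exp(-rT) = 63.0200 * 0.95886978 = 60.42797357
P = C - S*exp(-qT) + K*exp(-rT)
P = 1.4593 - 54.29000000 + 60.42797357 = 7.5973


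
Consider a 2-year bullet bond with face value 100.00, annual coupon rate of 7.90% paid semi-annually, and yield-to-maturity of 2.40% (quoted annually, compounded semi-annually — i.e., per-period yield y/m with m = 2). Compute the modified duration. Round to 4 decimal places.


Coupon per period c = face * coupon_rate / m = 3.950000
Periods per year m = 2; per-period yield y/m = 0.012000
Number of cashflows N = 4
Cashflows (t years, CF_t, discount factor 1/(1+y/m)^(m*t), PV):
  t = 0.5000: CF_t = 3.950000, DF = 0.988142, PV = 3.903162
  t = 1.0000: CF_t = 3.950000, DF = 0.976425, PV = 3.856880
  t = 1.5000: CF_t = 3.950000, DF = 0.964847, PV = 3.811146
  t = 2.0000: CF_t = 103.950000, DF = 0.953406, PV = 99.106570
Price P = sum_t PV_t = 110.677757
First compute Macaulay numerator sum_t t * PV_t:
  t * PV_t at t = 0.5000: 1.951581
  t * PV_t at t = 1.0000: 3.856880
  t * PV_t at t = 1.5000: 5.716719
  t * PV_t at t = 2.0000: 198.213139
Macaulay duration D = 209.738318 / 110.677757 = 1.895036
Modified duration = D / (1 + y/m) = 1.895036 / (1 + 0.012000) = 1.872565

Answer: Modified duration = 1.8726


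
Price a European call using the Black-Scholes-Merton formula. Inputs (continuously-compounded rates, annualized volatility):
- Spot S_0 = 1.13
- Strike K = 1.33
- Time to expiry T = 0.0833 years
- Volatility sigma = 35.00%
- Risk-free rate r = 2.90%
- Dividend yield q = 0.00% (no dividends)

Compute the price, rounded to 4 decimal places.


Answer: Price = 0.0029

Derivation:
d1 = (ln(S/K) + (r - q + 0.5*sigma^2) * T) / (sigma * sqrt(T)) = -1.53879929
d2 = d1 - sigma * sqrt(T) = -1.63981538
exp(-rT) = 0.99758722; exp(-qT) = 1.00000000
C = S_0 * exp(-qT) * N(d1) - K * exp(-rT) * N(d2)
N(d1) = 0.06192665; N(d2) = 0.05052178
C = 1.1300 * 1.00000000 * 0.06192665 - 1.3300 * 0.99758722 * 0.05052178 = 0.0029


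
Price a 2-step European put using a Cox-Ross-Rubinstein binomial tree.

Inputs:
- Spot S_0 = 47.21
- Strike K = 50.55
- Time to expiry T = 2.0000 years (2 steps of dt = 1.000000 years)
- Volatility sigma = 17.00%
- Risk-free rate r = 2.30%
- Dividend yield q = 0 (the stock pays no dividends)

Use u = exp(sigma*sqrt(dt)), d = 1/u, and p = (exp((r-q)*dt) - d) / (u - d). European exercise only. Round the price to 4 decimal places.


Answer: Price = V(0,0) = 5.2317

Derivation:
dt = T/N = 1.000000
u = exp(sigma*sqrt(dt)) = 1.185305; d = 1/u = 0.843665
p = (exp((r-q)*dt) - d) / (u - d) = 0.525705
Discount per step: exp(-r*dt) = 0.977262
Stock lattice S(k, i) with i counting down-moves:
  k=0: S(0,0) = 47.2100
  k=1: S(1,0) = 55.9582; S(1,1) = 39.8294
  k=2: S(2,0) = 66.3276; S(2,1) = 47.2100; S(2,2) = 33.6027
Terminal payoffs V(N, i) = max(K - S_T, 0):
  V(2,0) = 0.000000; V(2,1) = 3.340000; V(2,2) = 16.947323
Backward induction: V(k, i) = exp(-r*dt) * [p * V(k+1, i) + (1-p) * V(k+1, i+1)].
  V(1,0) = exp(-r*dt) * [p*0.000000 + (1-p)*3.340000] = 1.548127
  V(1,1) = exp(-r*dt) * [p*3.340000 + (1-p)*16.947323] = 9.571203
  V(0,0) = exp(-r*dt) * [p*1.548127 + (1-p)*9.571203] = 5.231711


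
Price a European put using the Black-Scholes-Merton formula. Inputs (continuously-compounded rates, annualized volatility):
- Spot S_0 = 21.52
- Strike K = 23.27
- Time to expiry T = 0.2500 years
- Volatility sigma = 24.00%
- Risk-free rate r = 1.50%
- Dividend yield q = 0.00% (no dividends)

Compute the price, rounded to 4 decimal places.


Answer: Price = 2.0999

Derivation:
d1 = (ln(S/K) + (r - q + 0.5*sigma^2) * T) / (sigma * sqrt(T)) = -0.56026868
d2 = d1 - sigma * sqrt(T) = -0.68026868
exp(-rT) = 0.99625702; exp(-qT) = 1.00000000
P = K * exp(-rT) * N(-d2) - S_0 * exp(-qT) * N(-d1)
N(-d1) = 0.71235191; N(-d2) = 0.75183283
P = 23.2700 * 0.99625702 * 0.75183283 - 21.5200 * 1.00000000 * 0.71235191 = 2.0999


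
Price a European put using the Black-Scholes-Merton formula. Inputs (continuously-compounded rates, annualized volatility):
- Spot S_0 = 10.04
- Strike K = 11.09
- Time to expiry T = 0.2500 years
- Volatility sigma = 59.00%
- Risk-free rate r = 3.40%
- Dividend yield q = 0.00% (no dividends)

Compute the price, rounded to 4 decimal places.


Answer: Price = 1.7692

Derivation:
d1 = (ln(S/K) + (r - q + 0.5*sigma^2) * T) / (sigma * sqrt(T)) = -0.16086165
d2 = d1 - sigma * sqrt(T) = -0.45586165
exp(-rT) = 0.99153602; exp(-qT) = 1.00000000
P = K * exp(-rT) * N(-d2) - S_0 * exp(-qT) * N(-d1)
N(-d1) = 0.56389882; N(-d2) = 0.67575527
P = 11.0900 * 0.99153602 * 0.67575527 - 10.0400 * 1.00000000 * 0.56389882 = 1.7692


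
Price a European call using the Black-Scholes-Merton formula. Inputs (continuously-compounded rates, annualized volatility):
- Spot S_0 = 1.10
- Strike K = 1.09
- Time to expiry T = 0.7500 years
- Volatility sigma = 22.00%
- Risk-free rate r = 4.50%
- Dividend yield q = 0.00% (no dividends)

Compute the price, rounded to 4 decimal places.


d1 = (ln(S/K) + (r - q + 0.5*sigma^2) * T) / (sigma * sqrt(T)) = 0.32033746
d2 = d1 - sigma * sqrt(T) = 0.12981187
exp(-rT) = 0.96681318; exp(-qT) = 1.00000000
C = S_0 * exp(-qT) * N(d1) - K * exp(-rT) * N(d2)
N(d1) = 0.62564374; N(d2) = 0.55164237
C = 1.1000 * 1.00000000 * 0.62564374 - 1.0900 * 0.96681318 * 0.55164237 = 0.1069

Answer: Price = 0.1069


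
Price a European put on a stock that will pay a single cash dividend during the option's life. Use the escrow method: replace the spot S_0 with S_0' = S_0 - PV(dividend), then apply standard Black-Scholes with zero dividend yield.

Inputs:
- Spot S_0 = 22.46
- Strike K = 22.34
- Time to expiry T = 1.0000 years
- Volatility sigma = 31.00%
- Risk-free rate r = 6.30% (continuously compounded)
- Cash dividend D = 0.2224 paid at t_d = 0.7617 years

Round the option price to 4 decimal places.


PV(D) = D * exp(-r * t_d) = 0.2224 * 0.95314608 = 0.21197969
S_0' = S_0 - PV(D) = 22.4600 - 0.21197969 = 22.24802031
d1 = (ln(S_0'/K) + (r + sigma^2/2)*T) / (sigma*sqrt(T)) = 0.34491689
d2 = d1 - sigma*sqrt(T) = 0.03491689
exp(-rT) = 0.93894347
N(-d1) = 0.36507843; N(-d2) = 0.48607301
P = K * exp(-rT) * N(-d2) - S_0' * N(-d1) = 22.3400 * 0.93894347 * 0.48607301 - 22.24802031 * 0.36507843 = 2.0736

Answer: Price = 2.0736


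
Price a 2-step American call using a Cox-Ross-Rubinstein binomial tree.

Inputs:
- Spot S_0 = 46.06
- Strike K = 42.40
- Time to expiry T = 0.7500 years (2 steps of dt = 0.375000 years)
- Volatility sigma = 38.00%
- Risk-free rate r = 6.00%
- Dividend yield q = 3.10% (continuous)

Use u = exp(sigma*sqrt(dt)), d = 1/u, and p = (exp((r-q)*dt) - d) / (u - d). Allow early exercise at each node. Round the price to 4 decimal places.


Answer: Price = V(0,0) = 8.1505

Derivation:
dt = T/N = 0.375000
u = exp(sigma*sqrt(dt)) = 1.262005; d = 1/u = 0.792390
p = (exp((r-q)*dt) - d) / (u - d) = 0.465369
Discount per step: exp(-r*dt) = 0.977751
Stock lattice S(k, i) with i counting down-moves:
  k=0: S(0,0) = 46.0600
  k=1: S(1,0) = 58.1279; S(1,1) = 36.4975
  k=2: S(2,0) = 73.3577; S(2,1) = 46.0600; S(2,2) = 28.9202
Terminal payoffs V(N, i) = max(S_T - K, 0):
  V(2,0) = 30.957735; V(2,1) = 3.660000; V(2,2) = 0.000000
Backward induction: V(k, i) = exp(-r*dt) * [p * V(k+1, i) + (1-p) * V(k+1, i+1)]; then take max(V_cont, immediate exercise) for American.
  V(1,0) = exp(-r*dt) * [p*30.957735 + (1-p)*3.660000] = 15.999461; exercise = 15.727939; V(1,0) = max -> 15.999461
  V(1,1) = exp(-r*dt) * [p*3.660000 + (1-p)*0.000000] = 1.665357; exercise = 0.000000; V(1,1) = max -> 1.665357
  V(0,0) = exp(-r*dt) * [p*15.999461 + (1-p)*1.665357] = 8.150544; exercise = 3.660000; V(0,0) = max -> 8.150544


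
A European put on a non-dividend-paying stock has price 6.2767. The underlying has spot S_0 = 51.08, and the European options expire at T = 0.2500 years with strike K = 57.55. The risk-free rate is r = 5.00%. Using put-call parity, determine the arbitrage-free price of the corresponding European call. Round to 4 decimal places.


Put-call parity: C - P = S_0 * exp(-qT) - K * exp(-rT).
S_0 * exp(-qT) = 51.0800 * 1.00000000 = 51.08000000
K * exp(-rT) = 57.5500 * 0.98757780 = 56.83510242
C = P + S*exp(-qT) - K*exp(-rT)
C = 6.2767 + 51.08000000 - 56.83510242 = 0.5216

Answer: Call price = 0.5216


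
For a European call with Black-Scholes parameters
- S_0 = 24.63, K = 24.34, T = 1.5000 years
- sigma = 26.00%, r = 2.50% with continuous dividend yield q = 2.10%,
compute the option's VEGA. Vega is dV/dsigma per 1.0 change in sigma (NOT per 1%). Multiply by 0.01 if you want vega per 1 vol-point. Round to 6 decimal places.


d1 = 0.2152540129; d2 = -0.1031796537
phi(d1) = 0.3898061642; exp(-qT) = 0.9689909565; exp(-rT) = 0.9631944177
Vega = S * exp(-qT) * phi(d1) * sqrt(T) = 24.6300 * 0.9689909565 * 0.3898061642 * 1.2247448714 = 11.394059

Answer: Vega = 11.394059


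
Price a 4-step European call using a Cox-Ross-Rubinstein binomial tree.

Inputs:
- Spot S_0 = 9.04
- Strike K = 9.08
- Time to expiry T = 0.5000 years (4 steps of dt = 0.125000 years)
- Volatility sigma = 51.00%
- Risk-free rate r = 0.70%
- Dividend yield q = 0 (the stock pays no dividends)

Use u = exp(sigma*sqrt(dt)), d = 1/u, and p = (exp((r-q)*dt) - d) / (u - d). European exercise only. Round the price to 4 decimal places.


Answer: Price = V(0,0) = 1.2196

Derivation:
dt = T/N = 0.125000
u = exp(sigma*sqrt(dt)) = 1.197591; d = 1/u = 0.835009
p = (exp((r-q)*dt) - d) / (u - d) = 0.457458
Discount per step: exp(-r*dt) = 0.999125
Stock lattice S(k, i) with i counting down-moves:
  k=0: S(0,0) = 9.0400
  k=1: S(1,0) = 10.8262; S(1,1) = 7.5485
  k=2: S(2,0) = 12.9654; S(2,1) = 9.0400; S(2,2) = 6.3031
  k=3: S(3,0) = 15.5272; S(3,1) = 10.8262; S(3,2) = 7.5485; S(3,3) = 5.2631
  k=4: S(4,0) = 18.5953; S(4,1) = 12.9654; S(4,2) = 9.0400; S(4,3) = 6.3031; S(4,4) = 4.3947
Terminal payoffs V(N, i) = max(S_T - K, 0):
  V(4,0) = 9.515286; V(4,1) = 3.885392; V(4,2) = 0.000000; V(4,3) = 0.000000; V(4,4) = 0.000000
Backward induction: V(k, i) = exp(-r*dt) * [p * V(k+1, i) + (1-p) * V(k+1, i+1)].
  V(3,0) = exp(-r*dt) * [p*9.515286 + (1-p)*3.885392] = 6.455181
  V(3,1) = exp(-r*dt) * [p*3.885392 + (1-p)*0.000000] = 1.775849
  V(3,2) = exp(-r*dt) * [p*0.000000 + (1-p)*0.000000] = 0.000000
  V(3,3) = exp(-r*dt) * [p*0.000000 + (1-p)*0.000000] = 0.000000
  V(2,0) = exp(-r*dt) * [p*6.455181 + (1-p)*1.775849] = 3.913021
  V(2,1) = exp(-r*dt) * [p*1.775849 + (1-p)*0.000000] = 0.811666
  V(2,2) = exp(-r*dt) * [p*0.000000 + (1-p)*0.000000] = 0.000000
  V(1,0) = exp(-r*dt) * [p*3.913021 + (1-p)*0.811666] = 2.228455
  V(1,1) = exp(-r*dt) * [p*0.811666 + (1-p)*0.000000] = 0.370978
  V(0,0) = exp(-r*dt) * [p*2.228455 + (1-p)*0.370978] = 1.219628


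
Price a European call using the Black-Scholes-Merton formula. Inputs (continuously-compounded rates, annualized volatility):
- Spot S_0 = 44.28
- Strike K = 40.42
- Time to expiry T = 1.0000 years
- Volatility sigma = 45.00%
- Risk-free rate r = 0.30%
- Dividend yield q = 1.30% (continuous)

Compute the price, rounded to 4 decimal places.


Answer: Price = 9.3014

Derivation:
d1 = (ln(S/K) + (r - q + 0.5*sigma^2) * T) / (sigma * sqrt(T)) = 0.40546310
d2 = d1 - sigma * sqrt(T) = -0.04453690
exp(-rT) = 0.99700450; exp(-qT) = 0.98708414
C = S_0 * exp(-qT) * N(d1) - K * exp(-rT) * N(d2)
N(d1) = 0.65743143; N(d2) = 0.48223822
C = 44.2800 * 0.98708414 * 0.65743143 - 40.4200 * 0.99700450 * 0.48223822 = 9.3014


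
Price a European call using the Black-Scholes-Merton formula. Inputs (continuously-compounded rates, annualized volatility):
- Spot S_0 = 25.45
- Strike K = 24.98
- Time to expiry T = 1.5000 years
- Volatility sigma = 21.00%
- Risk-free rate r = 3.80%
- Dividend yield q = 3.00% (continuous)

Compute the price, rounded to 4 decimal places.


d1 = (ln(S/K) + (r - q + 0.5*sigma^2) * T) / (sigma * sqrt(T)) = 0.24772988
d2 = d1 - sigma * sqrt(T) = -0.00946655
exp(-rT) = 0.94459407; exp(-qT) = 0.95599748
C = S_0 * exp(-qT) * N(d1) - K * exp(-rT) * N(d2)
N(d1) = 0.59782829; N(d2) = 0.49622345
C = 25.4500 * 0.95599748 * 0.59782829 - 24.9800 * 0.94459407 * 0.49622345 = 2.8364

Answer: Price = 2.8364


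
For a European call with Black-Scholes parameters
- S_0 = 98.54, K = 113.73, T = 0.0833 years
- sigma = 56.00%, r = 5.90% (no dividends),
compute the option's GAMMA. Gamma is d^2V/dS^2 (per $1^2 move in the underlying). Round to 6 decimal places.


Answer: Gamma = 0.018539

Derivation:
d1 = -0.7757954932; d2 = -0.9374212337
phi(d1) = 0.2952691822; exp(-qT) = 1.0000000000; exp(-rT) = 0.9950973574
Gamma = exp(-qT) * phi(d1) / (S * sigma * sqrt(T)) = 1.0000000000 * 0.2952691822 / (98.5400 * 0.5600 * 0.2886173938) = 0.018539


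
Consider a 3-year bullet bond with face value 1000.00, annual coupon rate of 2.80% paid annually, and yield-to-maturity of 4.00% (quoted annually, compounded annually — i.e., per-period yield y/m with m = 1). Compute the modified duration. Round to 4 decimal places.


Answer: Modified duration = 2.8053

Derivation:
Coupon per period c = face * coupon_rate / m = 28.000000
Periods per year m = 1; per-period yield y/m = 0.040000
Number of cashflows N = 3
Cashflows (t years, CF_t, discount factor 1/(1+y/m)^(m*t), PV):
  t = 1.0000: CF_t = 28.000000, DF = 0.961538, PV = 26.923077
  t = 2.0000: CF_t = 28.000000, DF = 0.924556, PV = 25.887574
  t = 3.0000: CF_t = 1028.000000, DF = 0.888996, PV = 913.888257
Price P = sum_t PV_t = 966.698908
First compute Macaulay numerator sum_t t * PV_t:
  t * PV_t at t = 1.0000: 26.923077
  t * PV_t at t = 2.0000: 51.775148
  t * PV_t at t = 3.0000: 2741.664770
Macaulay duration D = 2820.362995 / 966.698908 = 2.917520
Modified duration = D / (1 + y/m) = 2.917520 / (1 + 0.040000) = 2.805307


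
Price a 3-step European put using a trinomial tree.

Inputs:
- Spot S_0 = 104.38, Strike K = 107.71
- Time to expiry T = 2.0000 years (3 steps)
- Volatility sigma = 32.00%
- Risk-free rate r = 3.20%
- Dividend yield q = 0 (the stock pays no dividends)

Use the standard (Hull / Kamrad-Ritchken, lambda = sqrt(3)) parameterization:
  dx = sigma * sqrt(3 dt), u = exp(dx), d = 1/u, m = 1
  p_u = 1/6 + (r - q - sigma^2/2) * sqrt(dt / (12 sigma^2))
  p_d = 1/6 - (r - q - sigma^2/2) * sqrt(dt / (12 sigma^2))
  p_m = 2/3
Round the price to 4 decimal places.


dt = T/N = 0.666667; dx = sigma*sqrt(3*dt) = 0.452548
u = exp(dx) = 1.572314; d = 1/u = 0.636005
p_u = 0.152525, p_m = 0.666667, p_d = 0.180809
Discount per step: exp(-r*dt) = 0.978893
Stock lattice S(k, j) with j the centered position index:
  k=0: S(0,+0) = 104.3800
  k=1: S(1,-1) = 66.3862; S(1,+0) = 104.3800; S(1,+1) = 164.1181
  k=2: S(2,-2) = 42.2220; S(2,-1) = 66.3862; S(2,+0) = 104.3800; S(2,+1) = 164.1181; S(2,+2) = 258.0452
  k=3: S(3,-3) = 26.8534; S(3,-2) = 42.2220; S(3,-1) = 66.3862; S(3,+0) = 104.3800; S(3,+1) = 164.1181; S(3,+2) = 258.0452; S(3,+3) = 405.7280
Terminal payoffs V(N, j) = max(K - S_T, 0):
  V(3,-3) = 80.856583; V(3,-2) = 65.488000; V(3,-1) = 41.323764; V(3,+0) = 3.330000; V(3,+1) = 0.000000; V(3,+2) = 0.000000; V(3,+3) = 0.000000
Backward induction: V(k, j) = exp(-r*dt) * [p_u * V(k+1, j+1) + p_m * V(k+1, j) + p_d * V(k+1, j-1)]
  V(2,-2) = exp(-r*dt) * [p_u*41.323764 + p_m*65.488000 + p_d*80.856583] = 63.217997
  V(2,-1) = exp(-r*dt) * [p_u*3.330000 + p_m*41.323764 + p_d*65.488000] = 39.055749
  V(2,+0) = exp(-r*dt) * [p_u*0.000000 + p_m*3.330000 + p_d*41.323764] = 9.487134
  V(2,+1) = exp(-r*dt) * [p_u*0.000000 + p_m*0.000000 + p_d*3.330000] = 0.589385
  V(2,+2) = exp(-r*dt) * [p_u*0.000000 + p_m*0.000000 + p_d*0.000000] = 0.000000
  V(1,-1) = exp(-r*dt) * [p_u*9.487134 + p_m*39.055749 + p_d*63.217997] = 38.093173
  V(1,+0) = exp(-r*dt) * [p_u*0.589385 + p_m*9.487134 + p_d*39.055749] = 13.191826
  V(1,+1) = exp(-r*dt) * [p_u*0.000000 + p_m*0.589385 + p_d*9.487134] = 2.063780
  V(0,+0) = exp(-r*dt) * [p_u*2.063780 + p_m*13.191826 + p_d*38.093173] = 15.659256

Answer: Price = V(0,0) = 15.6593


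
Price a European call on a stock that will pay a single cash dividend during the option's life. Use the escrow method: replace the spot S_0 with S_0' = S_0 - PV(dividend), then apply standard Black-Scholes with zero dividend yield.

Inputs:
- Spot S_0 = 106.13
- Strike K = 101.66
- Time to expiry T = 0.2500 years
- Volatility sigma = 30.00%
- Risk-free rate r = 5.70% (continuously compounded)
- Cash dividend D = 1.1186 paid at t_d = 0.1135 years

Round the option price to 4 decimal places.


PV(D) = D * exp(-r * t_d) = 1.1186 * 0.99355138 = 1.11138658
S_0' = S_0 - PV(D) = 106.1300 - 1.11138658 = 105.01861342
d1 = (ln(S_0'/K) + (r + sigma^2/2)*T) / (sigma*sqrt(T)) = 0.38669129
d2 = d1 - sigma*sqrt(T) = 0.23669129
exp(-rT) = 0.98585105
N(d1) = 0.65050762; N(d2) = 0.59355185
C = S_0' * N(d1) - K * exp(-rT) * N(d2) = 105.01861342 * 0.65050762 - 101.6600 * 0.98585105 * 0.59355185 = 8.8287

Answer: Price = 8.8287


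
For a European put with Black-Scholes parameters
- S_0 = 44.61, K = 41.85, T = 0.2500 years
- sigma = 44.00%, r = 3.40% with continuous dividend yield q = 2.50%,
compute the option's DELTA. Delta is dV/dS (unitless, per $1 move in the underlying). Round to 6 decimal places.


d1 = 0.4105284191; d2 = 0.1905284191
phi(d1) = 0.3667021559; exp(-qT) = 0.9937694906; exp(-rT) = 0.9915360229
N(-d1) = 0.3407091803
Delta = -exp(-qT) * N(-d1) = -0.9937694906 * 0.3407091803 = -0.338586

Answer: Delta = -0.338586


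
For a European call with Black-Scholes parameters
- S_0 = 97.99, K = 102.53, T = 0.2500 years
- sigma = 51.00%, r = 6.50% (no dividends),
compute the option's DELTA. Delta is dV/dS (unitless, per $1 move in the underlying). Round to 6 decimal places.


d1 = 0.0136176234; d2 = -0.2413823766
phi(d1) = 0.3989052923; exp(-qT) = 1.0000000000; exp(-rT) = 0.9838813190
N(d1) = 0.5054324778
Delta = exp(-qT) * N(d1) = 1.0000000000 * 0.5054324778 = 0.505432

Answer: Delta = 0.505432


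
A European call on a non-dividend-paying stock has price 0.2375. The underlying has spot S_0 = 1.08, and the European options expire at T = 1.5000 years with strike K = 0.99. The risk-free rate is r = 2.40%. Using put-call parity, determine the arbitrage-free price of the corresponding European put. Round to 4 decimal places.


Put-call parity: C - P = S_0 * exp(-qT) - K * exp(-rT).
S_0 * exp(-qT) = 1.0800 * 1.00000000 = 1.08000000
K * exp(-rT) = 0.9900 * 0.96464029 = 0.95499389
P = C - S*exp(-qT) + K*exp(-rT)
P = 0.2375 - 1.08000000 + 0.95499389 = 0.1125

Answer: Put price = 0.1125


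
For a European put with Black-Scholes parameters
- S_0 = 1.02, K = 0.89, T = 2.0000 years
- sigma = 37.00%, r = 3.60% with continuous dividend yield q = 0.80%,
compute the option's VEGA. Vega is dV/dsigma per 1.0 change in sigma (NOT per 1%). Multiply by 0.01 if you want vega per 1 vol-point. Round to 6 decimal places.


d1 = 0.6292035726; d2 = 0.1059445545
phi(d1) = 0.3272970531; exp(-qT) = 0.9841273201; exp(-rT) = 0.9305308958
Vega = S * exp(-qT) * phi(d1) * sqrt(T) = 1.0200 * 0.9841273201 * 0.3272970531 * 1.4142135624 = 0.464631

Answer: Vega = 0.464631


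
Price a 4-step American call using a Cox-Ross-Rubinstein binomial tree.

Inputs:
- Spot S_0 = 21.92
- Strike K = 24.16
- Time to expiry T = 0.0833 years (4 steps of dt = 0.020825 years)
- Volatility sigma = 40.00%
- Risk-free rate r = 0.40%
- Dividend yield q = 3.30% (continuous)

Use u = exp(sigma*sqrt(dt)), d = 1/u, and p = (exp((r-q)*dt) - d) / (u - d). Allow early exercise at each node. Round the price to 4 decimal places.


Answer: Price = V(0,0) = 0.2874

Derivation:
dt = T/N = 0.020825
u = exp(sigma*sqrt(dt)) = 1.059422; d = 1/u = 0.943911
p = (exp((r-q)*dt) - d) / (u - d) = 0.480346
Discount per step: exp(-r*dt) = 0.999917
Stock lattice S(k, i) with i counting down-moves:
  k=0: S(0,0) = 21.9200
  k=1: S(1,0) = 23.2225; S(1,1) = 20.6905
  k=2: S(2,0) = 24.6025; S(2,1) = 21.9200; S(2,2) = 19.5300
  k=3: S(3,0) = 26.0644; S(3,1) = 23.2225; S(3,2) = 20.6905; S(3,3) = 18.4346
  k=4: S(4,0) = 27.6132; S(4,1) = 24.6025; S(4,2) = 21.9200; S(4,3) = 19.5300; S(4,4) = 17.4006
Terminal payoffs V(N, i) = max(S_T - K, 0):
  V(4,0) = 3.453185; V(4,1) = 0.442460; V(4,2) = 0.000000; V(4,3) = 0.000000; V(4,4) = 0.000000
Backward induction: V(k, i) = exp(-r*dt) * [p * V(k+1, i) + (1-p) * V(k+1, i+1)]; then take max(V_cont, immediate exercise) for American.
  V(3,0) = exp(-r*dt) * [p*3.453185 + (1-p)*0.442460] = 1.888493; exercise = 1.904387; V(3,0) = max -> 1.904387
  V(3,1) = exp(-r*dt) * [p*0.442460 + (1-p)*0.000000] = 0.212516; exercise = 0.000000; V(3,1) = max -> 0.212516
  V(3,2) = exp(-r*dt) * [p*0.000000 + (1-p)*0.000000] = 0.000000; exercise = 0.000000; V(3,2) = max -> 0.000000
  V(3,3) = exp(-r*dt) * [p*0.000000 + (1-p)*0.000000] = 0.000000; exercise = 0.000000; V(3,3) = max -> 0.000000
  V(2,0) = exp(-r*dt) * [p*1.904387 + (1-p)*0.212516] = 1.025115; exercise = 0.442460; V(2,0) = max -> 1.025115
  V(2,1) = exp(-r*dt) * [p*0.212516 + (1-p)*0.000000] = 0.102073; exercise = 0.000000; V(2,1) = max -> 0.102073
  V(2,2) = exp(-r*dt) * [p*0.000000 + (1-p)*0.000000] = 0.000000; exercise = 0.000000; V(2,2) = max -> 0.000000
  V(1,0) = exp(-r*dt) * [p*1.025115 + (1-p)*0.102073] = 0.545407; exercise = 0.000000; V(1,0) = max -> 0.545407
  V(1,1) = exp(-r*dt) * [p*0.102073 + (1-p)*0.000000] = 0.049026; exercise = 0.000000; V(1,1) = max -> 0.049026
  V(0,0) = exp(-r*dt) * [p*0.545407 + (1-p)*0.049026] = 0.287437; exercise = 0.000000; V(0,0) = max -> 0.287437


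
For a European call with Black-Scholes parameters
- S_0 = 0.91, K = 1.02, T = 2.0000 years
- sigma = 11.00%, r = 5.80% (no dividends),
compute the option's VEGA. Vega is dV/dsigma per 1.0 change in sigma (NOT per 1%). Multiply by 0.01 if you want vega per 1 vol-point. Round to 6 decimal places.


Answer: Vega = 0.511342

Derivation:
d1 = 0.0899098694; d2 = -0.0656536225
phi(d1) = 0.3973330530; exp(-qT) = 1.0000000000; exp(-rT) = 0.8904752233
Vega = S * exp(-qT) * phi(d1) * sqrt(T) = 0.9100 * 1.0000000000 * 0.3973330530 * 1.4142135624 = 0.511342


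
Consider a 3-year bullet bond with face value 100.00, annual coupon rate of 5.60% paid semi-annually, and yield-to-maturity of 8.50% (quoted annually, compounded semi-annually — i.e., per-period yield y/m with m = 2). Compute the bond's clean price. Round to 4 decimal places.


Coupon per period c = face * coupon_rate / m = 2.800000
Periods per year m = 2; per-period yield y/m = 0.042500
Number of cashflows N = 6
Cashflows (t years, CF_t, discount factor 1/(1+y/m)^(m*t), PV):
  t = 0.5000: CF_t = 2.800000, DF = 0.959233, PV = 2.685851
  t = 1.0000: CF_t = 2.800000, DF = 0.920127, PV = 2.576356
  t = 1.5000: CF_t = 2.800000, DF = 0.882616, PV = 2.471325
  t = 2.0000: CF_t = 2.800000, DF = 0.846634, PV = 2.370575
  t = 2.5000: CF_t = 2.800000, DF = 0.812119, PV = 2.273933
  t = 3.0000: CF_t = 102.800000, DF = 0.779011, PV = 80.082336
Price P = sum_t PV_t = 92.460377

Answer: Price = 92.4604


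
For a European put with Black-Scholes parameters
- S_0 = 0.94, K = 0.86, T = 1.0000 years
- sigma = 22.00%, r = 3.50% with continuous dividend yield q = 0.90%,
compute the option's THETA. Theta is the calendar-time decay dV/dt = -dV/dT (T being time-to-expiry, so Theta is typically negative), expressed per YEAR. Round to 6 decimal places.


d1 = 0.6324885728; d2 = 0.4124885728
phi(d1) = 0.3266194881; exp(-qT) = 0.9910403788; exp(-rT) = 0.9656054163
Theta = -S*exp(-qT)*phi(d1)*sigma/(2*sqrt(T)) + r*K*exp(-rT)*N(-d2) - q*S*exp(-qT)*N(-d1)
N(-d1) = 0.2635338366; N(-d2) = 0.3399906773; sqrt(T) = 1.0000000000
Term 1 = -0.9400 * 0.9910403788 * 0.3266194881 * 0.2200 / (2 * 1.0000000000) = -0.0334698667
Term 2 = 0.0350 * 0.8600 * 0.9656054163 * 0.3399906773 = 0.0098817349
Term 3 = -0.0090 * 0.9400 * 0.9910403788 * 0.2635338366 = -0.0022095208
Theta = -0.0334698667 + (0.0098817349) + (-0.0022095208) = -0.025798

Answer: Theta = -0.025798


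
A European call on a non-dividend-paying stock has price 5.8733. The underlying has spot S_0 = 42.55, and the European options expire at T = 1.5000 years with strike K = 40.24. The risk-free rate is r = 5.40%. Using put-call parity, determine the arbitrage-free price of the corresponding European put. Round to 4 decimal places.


Put-call parity: C - P = S_0 * exp(-qT) - K * exp(-rT).
S_0 * exp(-qT) = 42.5500 * 1.00000000 = 42.55000000
K * exp(-rT) = 40.2400 * 0.92219369 = 37.10907414
P = C - S*exp(-qT) + K*exp(-rT)
P = 5.8733 - 42.55000000 + 37.10907414 = 0.4324

Answer: Put price = 0.4324


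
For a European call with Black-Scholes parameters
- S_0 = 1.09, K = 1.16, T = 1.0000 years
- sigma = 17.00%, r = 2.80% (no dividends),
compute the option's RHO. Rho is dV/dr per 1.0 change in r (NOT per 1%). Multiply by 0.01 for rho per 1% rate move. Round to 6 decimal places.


d1 = -0.1164253463; d2 = -0.2864253463
phi(d1) = 0.3962476185; exp(-qT) = 1.0000000000; exp(-rT) = 0.9723883668
N(d2) = 0.3872761820
Rho = K*T*exp(-rT)*N(d2) = 1.1600 * 1.0000 * 0.9723883668 * 0.3872761820 = 0.436836

Answer: Rho = 0.436836


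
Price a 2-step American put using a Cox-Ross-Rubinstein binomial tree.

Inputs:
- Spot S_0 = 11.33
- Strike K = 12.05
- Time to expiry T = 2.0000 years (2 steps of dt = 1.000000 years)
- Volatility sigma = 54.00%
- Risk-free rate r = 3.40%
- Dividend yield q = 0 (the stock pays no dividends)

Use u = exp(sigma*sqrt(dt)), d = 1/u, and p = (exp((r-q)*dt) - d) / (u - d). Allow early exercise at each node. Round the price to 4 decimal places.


Answer: Price = V(0,0) = 3.3273

Derivation:
dt = T/N = 1.000000
u = exp(sigma*sqrt(dt)) = 1.716007; d = 1/u = 0.582748
p = (exp((r-q)*dt) - d) / (u - d) = 0.398705
Discount per step: exp(-r*dt) = 0.966572
Stock lattice S(k, i) with i counting down-moves:
  k=0: S(0,0) = 11.3300
  k=1: S(1,0) = 19.4424; S(1,1) = 6.6025
  k=2: S(2,0) = 33.3632; S(2,1) = 11.3300; S(2,2) = 3.8476
Terminal payoffs V(N, i) = max(K - S_T, 0):
  V(2,0) = 0.000000; V(2,1) = 0.720000; V(2,2) = 8.202383
Backward induction: V(k, i) = exp(-r*dt) * [p * V(k+1, i) + (1-p) * V(k+1, i+1)]; then take max(V_cont, immediate exercise) for American.
  V(1,0) = exp(-r*dt) * [p*0.000000 + (1-p)*0.720000] = 0.418460; exercise = 0.000000; V(1,0) = max -> 0.418460
  V(1,1) = exp(-r*dt) * [p*0.720000 + (1-p)*8.202383] = 5.044649; exercise = 5.447462; V(1,1) = max -> 5.447462
  V(0,0) = exp(-r*dt) * [p*0.418460 + (1-p)*5.447462] = 3.327298; exercise = 0.720000; V(0,0) = max -> 3.327298


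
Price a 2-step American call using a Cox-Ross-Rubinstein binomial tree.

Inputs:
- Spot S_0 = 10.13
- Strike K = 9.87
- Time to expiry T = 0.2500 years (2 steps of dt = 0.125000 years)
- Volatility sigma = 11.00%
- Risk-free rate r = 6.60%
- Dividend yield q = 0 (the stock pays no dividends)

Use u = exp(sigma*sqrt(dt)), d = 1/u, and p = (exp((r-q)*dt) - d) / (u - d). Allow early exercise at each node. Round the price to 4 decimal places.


Answer: Price = V(0,0) = 0.5012

Derivation:
dt = T/N = 0.125000
u = exp(sigma*sqrt(dt)) = 1.039657; d = 1/u = 0.961856
p = (exp((r-q)*dt) - d) / (u - d) = 0.596756
Discount per step: exp(-r*dt) = 0.991784
Stock lattice S(k, i) with i counting down-moves:
  k=0: S(0,0) = 10.1300
  k=1: S(1,0) = 10.5317; S(1,1) = 9.7436
  k=2: S(2,0) = 10.9494; S(2,1) = 10.1300; S(2,2) = 9.3719
Terminal payoffs V(N, i) = max(S_T - K, 0):
  V(2,0) = 1.079383; V(2,1) = 0.260000; V(2,2) = 0.000000
Backward induction: V(k, i) = exp(-r*dt) * [p * V(k+1, i) + (1-p) * V(k+1, i+1)]; then take max(V_cont, immediate exercise) for American.
  V(1,0) = exp(-r*dt) * [p*1.079383 + (1-p)*0.260000] = 0.742818; exercise = 0.661726; V(1,0) = max -> 0.742818
  V(1,1) = exp(-r*dt) * [p*0.260000 + (1-p)*0.000000] = 0.153882; exercise = 0.000000; V(1,1) = max -> 0.153882
  V(0,0) = exp(-r*dt) * [p*0.742818 + (1-p)*0.153882] = 0.501182; exercise = 0.260000; V(0,0) = max -> 0.501182


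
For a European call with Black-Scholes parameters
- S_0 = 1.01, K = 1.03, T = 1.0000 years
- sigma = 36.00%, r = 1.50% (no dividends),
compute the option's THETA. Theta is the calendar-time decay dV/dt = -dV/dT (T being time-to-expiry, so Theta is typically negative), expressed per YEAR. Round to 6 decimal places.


d1 = 0.1671986906; d2 = -0.1928013094
phi(d1) = 0.3934047754; exp(-qT) = 1.0000000000; exp(-rT) = 0.9851119396
Theta = -S*exp(-qT)*phi(d1)*sigma/(2*sqrt(T)) - r*K*exp(-rT)*N(d2) + q*S*exp(-qT)*N(d1)
N(d1) = 0.5663931427; N(d2) = 0.4235572890; sqrt(T) = 1.0000000000
Term 1 = -1.0100 * 1.0000000000 * 0.3934047754 * 0.3600 / (2 * 1.0000000000) = -0.0715209882
Term 2 = -0.0150 * 1.0300 * 0.9851119396 * 0.4235572890 = -0.0064465332
Term 3 = 0 (no dividend yield, q = 0)
Theta = -0.0715209882 + (-0.0064465332) + (0.0000000000) = -0.077968

Answer: Theta = -0.077968


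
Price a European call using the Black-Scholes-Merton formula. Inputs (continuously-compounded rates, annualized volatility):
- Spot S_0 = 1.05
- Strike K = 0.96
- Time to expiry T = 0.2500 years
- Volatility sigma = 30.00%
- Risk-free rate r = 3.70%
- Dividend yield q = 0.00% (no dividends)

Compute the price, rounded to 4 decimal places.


d1 = (ln(S/K) + (r - q + 0.5*sigma^2) * T) / (sigma * sqrt(T)) = 0.73408106
d2 = d1 - sigma * sqrt(T) = 0.58408106
exp(-rT) = 0.99079265; exp(-qT) = 1.00000000
C = S_0 * exp(-qT) * N(d1) - K * exp(-rT) * N(d2)
N(d1) = 0.76855033; N(d2) = 0.72041711
C = 1.0500 * 1.00000000 * 0.76855033 - 0.9600 * 0.99079265 * 0.72041711 = 0.1217

Answer: Price = 0.1217


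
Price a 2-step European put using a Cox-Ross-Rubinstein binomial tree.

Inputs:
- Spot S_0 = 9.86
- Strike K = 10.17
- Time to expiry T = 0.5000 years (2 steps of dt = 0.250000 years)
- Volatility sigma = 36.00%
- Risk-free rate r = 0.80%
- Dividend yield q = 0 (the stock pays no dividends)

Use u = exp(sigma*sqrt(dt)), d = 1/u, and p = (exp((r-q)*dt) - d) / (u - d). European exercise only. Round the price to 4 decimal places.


Answer: Price = V(0,0) = 1.1069

Derivation:
dt = T/N = 0.250000
u = exp(sigma*sqrt(dt)) = 1.197217; d = 1/u = 0.835270
p = (exp((r-q)*dt) - d) / (u - d) = 0.460652
Discount per step: exp(-r*dt) = 0.998002
Stock lattice S(k, i) with i counting down-moves:
  k=0: S(0,0) = 9.8600
  k=1: S(1,0) = 11.8046; S(1,1) = 8.2358
  k=2: S(2,0) = 14.1326; S(2,1) = 9.8600; S(2,2) = 6.8791
Terminal payoffs V(N, i) = max(K - S_T, 0):
  V(2,0) = 0.000000; V(2,1) = 0.310000; V(2,2) = 3.290911
Backward induction: V(k, i) = exp(-r*dt) * [p * V(k+1, i) + (1-p) * V(k+1, i+1)].
  V(1,0) = exp(-r*dt) * [p*0.000000 + (1-p)*0.310000] = 0.166864
  V(1,1) = exp(-r*dt) * [p*0.310000 + (1-p)*3.290911] = 1.913916
  V(0,0) = exp(-r*dt) * [p*0.166864 + (1-p)*1.913916] = 1.106916


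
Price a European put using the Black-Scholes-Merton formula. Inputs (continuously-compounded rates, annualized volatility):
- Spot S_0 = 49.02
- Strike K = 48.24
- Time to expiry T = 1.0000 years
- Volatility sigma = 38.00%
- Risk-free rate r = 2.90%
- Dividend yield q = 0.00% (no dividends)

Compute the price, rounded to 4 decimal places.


d1 = (ln(S/K) + (r - q + 0.5*sigma^2) * T) / (sigma * sqrt(T)) = 0.30852586
d2 = d1 - sigma * sqrt(T) = -0.07147414
exp(-rT) = 0.97141646; exp(-qT) = 1.00000000
P = K * exp(-rT) * N(-d2) - S_0 * exp(-qT) * N(-d1)
N(-d1) = 0.37884111; N(-d2) = 0.52848980
P = 48.2400 * 0.97141646 * 0.52848980 - 49.0200 * 1.00000000 * 0.37884111 = 6.1948

Answer: Price = 6.1948


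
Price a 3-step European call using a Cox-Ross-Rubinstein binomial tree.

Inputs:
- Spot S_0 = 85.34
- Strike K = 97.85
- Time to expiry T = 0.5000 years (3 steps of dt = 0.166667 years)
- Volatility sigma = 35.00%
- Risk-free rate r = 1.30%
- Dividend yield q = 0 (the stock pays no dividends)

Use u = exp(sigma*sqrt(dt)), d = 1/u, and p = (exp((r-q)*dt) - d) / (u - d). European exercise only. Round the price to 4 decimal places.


dt = T/N = 0.166667
u = exp(sigma*sqrt(dt)) = 1.153599; d = 1/u = 0.866852
p = (exp((r-q)*dt) - d) / (u - d) = 0.471903
Discount per step: exp(-r*dt) = 0.997836
Stock lattice S(k, i) with i counting down-moves:
  k=0: S(0,0) = 85.3400
  k=1: S(1,0) = 98.4482; S(1,1) = 73.9772
  k=2: S(2,0) = 113.5697; S(2,1) = 85.3400; S(2,2) = 64.1273
  k=3: S(3,0) = 131.0140; S(3,1) = 98.4482; S(3,2) = 73.9772; S(3,3) = 55.5888
Terminal payoffs V(N, i) = max(S_T - K, 0):
  V(3,0) = 33.163973; V(3,1) = 0.598166; V(3,2) = 0.000000; V(3,3) = 0.000000
Backward induction: V(k, i) = exp(-r*dt) * [p * V(k+1, i) + (1-p) * V(k+1, i+1)].
  V(2,0) = exp(-r*dt) * [p*33.163973 + (1-p)*0.598166] = 15.931517
  V(2,1) = exp(-r*dt) * [p*0.598166 + (1-p)*0.000000] = 0.281666
  V(2,2) = exp(-r*dt) * [p*0.000000 + (1-p)*0.000000] = 0.000000
  V(1,0) = exp(-r*dt) * [p*15.931517 + (1-p)*0.281666] = 7.650286
  V(1,1) = exp(-r*dt) * [p*0.281666 + (1-p)*0.000000] = 0.132631
  V(0,0) = exp(-r*dt) * [p*7.650286 + (1-p)*0.132631] = 3.672271

Answer: Price = V(0,0) = 3.6723


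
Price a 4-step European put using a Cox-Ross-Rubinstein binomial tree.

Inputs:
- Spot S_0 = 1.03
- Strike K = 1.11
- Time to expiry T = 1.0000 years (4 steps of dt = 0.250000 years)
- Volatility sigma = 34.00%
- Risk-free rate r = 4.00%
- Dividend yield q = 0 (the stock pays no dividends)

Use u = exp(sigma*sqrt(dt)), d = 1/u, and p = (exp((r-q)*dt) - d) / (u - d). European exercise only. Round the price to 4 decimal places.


dt = T/N = 0.250000
u = exp(sigma*sqrt(dt)) = 1.185305; d = 1/u = 0.843665
p = (exp((r-q)*dt) - d) / (u - d) = 0.487019
Discount per step: exp(-r*dt) = 0.990050
Stock lattice S(k, i) with i counting down-moves:
  k=0: S(0,0) = 1.0300
  k=1: S(1,0) = 1.2209; S(1,1) = 0.8690
  k=2: S(2,0) = 1.4471; S(2,1) = 1.0300; S(2,2) = 0.7331
  k=3: S(3,0) = 1.7152; S(3,1) = 1.2209; S(3,2) = 0.8690; S(3,3) = 0.6185
  k=4: S(4,0) = 2.0331; S(4,1) = 1.4471; S(4,2) = 1.0300; S(4,3) = 0.7331; S(4,4) = 0.5218
Terminal payoffs V(N, i) = max(K - S_T, 0):
  V(4,0) = 0.000000; V(4,1) = 0.000000; V(4,2) = 0.080000; V(4,3) = 0.376877; V(4,4) = 0.588184
Backward induction: V(k, i) = exp(-r*dt) * [p * V(k+1, i) + (1-p) * V(k+1, i+1)].
  V(3,0) = exp(-r*dt) * [p*0.000000 + (1-p)*0.000000] = 0.000000
  V(3,1) = exp(-r*dt) * [p*0.000000 + (1-p)*0.080000] = 0.040630
  V(3,2) = exp(-r*dt) * [p*0.080000 + (1-p)*0.376877] = 0.229981
  V(3,3) = exp(-r*dt) * [p*0.376877 + (1-p)*0.588184] = 0.480445
  V(2,0) = exp(-r*dt) * [p*0.000000 + (1-p)*0.040630] = 0.020635
  V(2,1) = exp(-r*dt) * [p*0.040630 + (1-p)*0.229981] = 0.136392
  V(2,2) = exp(-r*dt) * [p*0.229981 + (1-p)*0.480445] = 0.354897
  V(1,0) = exp(-r*dt) * [p*0.020635 + (1-p)*0.136392] = 0.079220
  V(1,1) = exp(-r*dt) * [p*0.136392 + (1-p)*0.354897] = 0.246009
  V(0,0) = exp(-r*dt) * [p*0.079220 + (1-p)*0.246009] = 0.163140

Answer: Price = V(0,0) = 0.1631


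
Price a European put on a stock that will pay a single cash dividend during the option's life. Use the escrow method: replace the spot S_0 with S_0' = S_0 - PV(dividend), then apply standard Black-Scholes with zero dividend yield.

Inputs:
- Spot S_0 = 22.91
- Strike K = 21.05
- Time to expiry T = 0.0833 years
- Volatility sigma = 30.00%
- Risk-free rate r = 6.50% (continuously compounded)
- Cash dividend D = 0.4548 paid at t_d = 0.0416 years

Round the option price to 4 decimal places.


PV(D) = D * exp(-r * t_d) = 0.4548 * 0.99729965 = 0.45357188
S_0' = S_0 - PV(D) = 22.9100 - 0.45357188 = 22.45642812
d1 = (ln(S_0'/K) + (r + sigma^2/2)*T) / (sigma*sqrt(T)) = 0.85279387
d2 = d1 - sigma*sqrt(T) = 0.76620865
exp(-rT) = 0.99460013
N(-d1) = 0.19688681; N(-d2) = 0.22177608
P = K * exp(-rT) * N(-d2) - S_0' * N(-d1) = 21.0500 * 0.99460013 * 0.22177608 - 22.45642812 * 0.19688681 = 0.2218

Answer: Price = 0.2218


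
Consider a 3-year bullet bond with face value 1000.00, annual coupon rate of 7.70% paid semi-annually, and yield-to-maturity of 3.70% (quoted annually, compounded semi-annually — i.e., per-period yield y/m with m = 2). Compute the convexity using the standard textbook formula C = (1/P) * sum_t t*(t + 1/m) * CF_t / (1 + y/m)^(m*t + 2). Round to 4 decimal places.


Coupon per period c = face * coupon_rate / m = 38.500000
Periods per year m = 2; per-period yield y/m = 0.018500
Number of cashflows N = 6
Cashflows (t years, CF_t, discount factor 1/(1+y/m)^(m*t), PV):
  t = 0.5000: CF_t = 38.500000, DF = 0.981836, PV = 37.800687
  t = 1.0000: CF_t = 38.500000, DF = 0.964002, PV = 37.114077
  t = 1.5000: CF_t = 38.500000, DF = 0.946492, PV = 36.439938
  t = 2.0000: CF_t = 38.500000, DF = 0.929300, PV = 35.778044
  t = 2.5000: CF_t = 38.500000, DF = 0.912420, PV = 35.128173
  t = 3.0000: CF_t = 1038.500000, DF = 0.895847, PV = 930.337016
Price P = sum_t PV_t = 1112.597935
Convexity numerator sum_t t*(t + 1/m) * CF_t / (1+y/m)^(m*t + 2):
  t = 0.5000: term = 18.219969
  t = 1.0000: term = 53.667066
  t = 1.5000: term = 105.384519
  t = 2.0000: term = 172.450530
  t = 2.5000: term = 253.977217
  t = 3.0000: term = 9416.890777
Convexity = (1/P) * sum = 10020.590079 / 1112.597935 = 9.006479

Answer: Convexity = 9.0065


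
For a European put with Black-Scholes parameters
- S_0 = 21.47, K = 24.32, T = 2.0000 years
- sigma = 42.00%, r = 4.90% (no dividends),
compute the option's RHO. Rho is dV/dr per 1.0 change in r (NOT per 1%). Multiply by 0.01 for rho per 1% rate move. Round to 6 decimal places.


Answer: Rho = -27.948625

Derivation:
d1 = 0.2521299584; d2 = -0.3418397378
phi(d1) = 0.3864613982; exp(-qT) = 1.0000000000; exp(-rT) = 0.9066489038
N(-d2) = 0.6337642487
Rho = -K*T*exp(-rT)*N(-d2) = -24.3200 * 2.0000 * 0.9066489038 * 0.6337642487 = -27.948625


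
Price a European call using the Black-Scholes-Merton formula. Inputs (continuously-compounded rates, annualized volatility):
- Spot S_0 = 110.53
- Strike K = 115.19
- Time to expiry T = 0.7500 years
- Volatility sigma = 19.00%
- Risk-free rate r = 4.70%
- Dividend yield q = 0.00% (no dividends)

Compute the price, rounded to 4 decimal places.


Answer: Price = 6.9392

Derivation:
d1 = (ln(S/K) + (r - q + 0.5*sigma^2) * T) / (sigma * sqrt(T)) = 0.04552886
d2 = d1 - sigma * sqrt(T) = -0.11901597
exp(-rT) = 0.96536405; exp(-qT) = 1.00000000
C = S_0 * exp(-qT) * N(d1) - K * exp(-rT) * N(d2)
N(d1) = 0.51815711; N(d2) = 0.45263135
C = 110.5300 * 1.00000000 * 0.51815711 - 115.1900 * 0.96536405 * 0.45263135 = 6.9392


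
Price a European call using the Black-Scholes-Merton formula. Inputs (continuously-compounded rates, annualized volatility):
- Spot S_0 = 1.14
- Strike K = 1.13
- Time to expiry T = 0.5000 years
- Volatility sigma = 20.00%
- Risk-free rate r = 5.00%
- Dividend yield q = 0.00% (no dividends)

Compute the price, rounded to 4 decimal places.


Answer: Price = 0.0839

Derivation:
d1 = (ln(S/K) + (r - q + 0.5*sigma^2) * T) / (sigma * sqrt(T)) = 0.30978793
d2 = d1 - sigma * sqrt(T) = 0.16836658
exp(-rT) = 0.97530991; exp(-qT) = 1.00000000
C = S_0 * exp(-qT) * N(d1) - K * exp(-rT) * N(d2)
N(d1) = 0.62163889; N(d2) = 0.56685255
C = 1.1400 * 1.00000000 * 0.62163889 - 1.1300 * 0.97530991 * 0.56685255 = 0.0839
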